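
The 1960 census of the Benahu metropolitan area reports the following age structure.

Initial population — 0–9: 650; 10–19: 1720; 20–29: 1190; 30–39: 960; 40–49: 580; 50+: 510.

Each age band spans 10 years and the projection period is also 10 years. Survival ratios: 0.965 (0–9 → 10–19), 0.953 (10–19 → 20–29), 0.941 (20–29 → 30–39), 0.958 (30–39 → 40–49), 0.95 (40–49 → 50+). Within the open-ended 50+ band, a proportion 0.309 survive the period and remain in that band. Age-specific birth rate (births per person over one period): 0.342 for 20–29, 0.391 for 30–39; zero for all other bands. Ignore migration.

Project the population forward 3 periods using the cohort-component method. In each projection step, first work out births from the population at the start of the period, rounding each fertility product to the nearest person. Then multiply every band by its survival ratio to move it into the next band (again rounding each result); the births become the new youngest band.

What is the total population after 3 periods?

[period 1]
Births: 1190 × 0.342 = 407, 960 × 0.391 = 375 — total 782
10–19: 650 × 0.965 = 627
20–29: 1720 × 0.953 = 1639
30–39: 1190 × 0.941 = 1120
40–49: 960 × 0.958 = 920
50+: 580 × 0.95 + 510 × 0.309 = 551 + 158 = 709
→ [782, 627, 1639, 1120, 920, 709]
[period 2]
Births: 1639 × 0.342 = 561, 1120 × 0.391 = 438 — total 999
10–19: 782 × 0.965 = 755
20–29: 627 × 0.953 = 598
30–39: 1639 × 0.941 = 1542
40–49: 1120 × 0.958 = 1073
50+: 920 × 0.95 + 709 × 0.309 = 874 + 219 = 1093
→ [999, 755, 598, 1542, 1073, 1093]
[period 3]
Births: 598 × 0.342 = 205, 1542 × 0.391 = 603 — total 808
10–19: 999 × 0.965 = 964
20–29: 755 × 0.953 = 720
30–39: 598 × 0.941 = 563
40–49: 1542 × 0.958 = 1477
50+: 1073 × 0.95 + 1093 × 0.309 = 1019 + 338 = 1357
→ [808, 964, 720, 563, 1477, 1357]
Total after period 3: 808 + 964 + 720 + 563 + 1477 + 1357 = 5889

5889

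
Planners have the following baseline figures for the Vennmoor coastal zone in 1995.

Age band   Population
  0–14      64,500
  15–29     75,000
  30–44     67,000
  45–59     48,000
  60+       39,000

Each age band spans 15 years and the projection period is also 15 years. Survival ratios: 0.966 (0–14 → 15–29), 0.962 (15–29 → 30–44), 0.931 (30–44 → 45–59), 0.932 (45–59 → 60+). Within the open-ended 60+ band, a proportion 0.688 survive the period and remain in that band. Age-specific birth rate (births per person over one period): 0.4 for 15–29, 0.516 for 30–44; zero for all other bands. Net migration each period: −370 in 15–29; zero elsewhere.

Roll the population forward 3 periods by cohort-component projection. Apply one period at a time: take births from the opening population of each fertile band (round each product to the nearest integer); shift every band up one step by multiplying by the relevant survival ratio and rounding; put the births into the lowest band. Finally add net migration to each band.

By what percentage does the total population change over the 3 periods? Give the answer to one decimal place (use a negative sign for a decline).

24.9

[period 1]
Births: 75000 × 0.4 = 30000, 67000 × 0.516 = 34572 ⇒ total 64572
15–29: 64500 × 0.966 = 62307
30–44: 75000 × 0.962 = 72150
45–59: 67000 × 0.931 = 62377
60+: 48000 × 0.932 + 39000 × 0.688 = 44736 + 26832 = 71568
Net migration: 15–29 − 370 → 61937
End of period: [64572, 61937, 72150, 62377, 71568]
[period 2]
Births: 61937 × 0.4 = 24775, 72150 × 0.516 = 37229 ⇒ total 62004
15–29: 64572 × 0.966 = 62377
30–44: 61937 × 0.962 = 59583
45–59: 72150 × 0.931 = 67172
60+: 62377 × 0.932 + 71568 × 0.688 = 58135 + 49239 = 107374
Net migration: 15–29 − 370 → 62007
End of period: [62004, 62007, 59583, 67172, 107374]
[period 3]
Births: 62007 × 0.4 = 24803, 59583 × 0.516 = 30745 ⇒ total 55548
15–29: 62004 × 0.966 = 59896
30–44: 62007 × 0.962 = 59651
45–59: 59583 × 0.931 = 55472
60+: 67172 × 0.932 + 107374 × 0.688 = 62604 + 73873 = 136477
Net migration: 15–29 − 370 → 59526
End of period: [55548, 59526, 59651, 55472, 136477]
Total: 293500 → 366674; change = 73174; percentage change = 24.9%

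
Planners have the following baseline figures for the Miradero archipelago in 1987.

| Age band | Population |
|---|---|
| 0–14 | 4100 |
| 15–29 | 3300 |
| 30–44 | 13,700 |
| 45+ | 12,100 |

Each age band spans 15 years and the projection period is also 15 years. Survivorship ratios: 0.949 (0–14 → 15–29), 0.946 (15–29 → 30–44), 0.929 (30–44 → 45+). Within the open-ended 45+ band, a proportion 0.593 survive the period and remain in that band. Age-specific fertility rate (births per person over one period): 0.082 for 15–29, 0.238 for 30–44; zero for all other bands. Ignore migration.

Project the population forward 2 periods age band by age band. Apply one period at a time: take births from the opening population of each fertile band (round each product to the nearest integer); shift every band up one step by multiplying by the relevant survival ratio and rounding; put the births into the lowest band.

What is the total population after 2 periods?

22797

Let group 1 be 0–14 through group 4 = 45+.
— Period 1 —
Births: 3300 × 0.082 = 271, 13700 × 0.238 = 3261 ⇒ total 3532
Group 2: 4100 × 0.949 = 3891
Group 3: 3300 × 0.946 = 3122
Group 4: 13700 × 0.929 + 12100 × 0.593 = 12727 + 7175 = 19902
Giving 3532 / 3891 / 3122 / 19902.
— Period 2 —
Births: 3891 × 0.082 = 319, 3122 × 0.238 = 743 ⇒ total 1062
Group 2: 3532 × 0.949 = 3352
Group 3: 3891 × 0.946 = 3681
Group 4: 3122 × 0.929 + 19902 × 0.593 = 2900 + 11802 = 14702
Giving 1062 / 3352 / 3681 / 14702.
Total after period 2: 1062 + 3352 + 3681 + 14702 = 22797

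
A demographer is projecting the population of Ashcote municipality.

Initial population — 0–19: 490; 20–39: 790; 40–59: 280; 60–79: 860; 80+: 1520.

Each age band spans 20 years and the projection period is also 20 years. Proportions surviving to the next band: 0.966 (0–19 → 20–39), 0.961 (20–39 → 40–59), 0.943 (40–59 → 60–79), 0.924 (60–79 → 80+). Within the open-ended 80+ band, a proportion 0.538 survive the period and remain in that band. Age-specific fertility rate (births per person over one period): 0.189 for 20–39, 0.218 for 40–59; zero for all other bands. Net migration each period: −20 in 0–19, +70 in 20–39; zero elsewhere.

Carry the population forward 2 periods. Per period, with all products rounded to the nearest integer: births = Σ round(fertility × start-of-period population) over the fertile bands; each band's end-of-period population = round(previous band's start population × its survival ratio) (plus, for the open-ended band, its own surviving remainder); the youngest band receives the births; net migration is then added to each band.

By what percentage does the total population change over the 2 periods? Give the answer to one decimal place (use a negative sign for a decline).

Let band 1 be 0–19 through band 5 = 80+.
After projecting period 1:
Births: 790 × 0.189 = 149, 280 × 0.218 = 61 → 210
Band 2: 490 × 0.966 = 473
Band 3: 790 × 0.961 = 759
Band 4: 280 × 0.943 = 264
Band 5: 860 × 0.924 + 1520 × 0.538 = 795 + 818 = 1613
Net migration: Band 1 − 20 → 190; Band 2 + 70 → 543
End of period: [190, 543, 759, 264, 1613]
After projecting period 2:
Births: 543 × 0.189 = 103, 759 × 0.218 = 165 → 268
Band 2: 190 × 0.966 = 184
Band 3: 543 × 0.961 = 522
Band 4: 759 × 0.943 = 716
Band 5: 264 × 0.924 + 1613 × 0.538 = 244 + 868 = 1112
Net migration: Band 1 − 20 → 248; Band 2 + 70 → 254
End of period: [248, 254, 522, 716, 1112]
Total: 3940 → 2852; change = -1088; percentage change = -27.6%

-27.6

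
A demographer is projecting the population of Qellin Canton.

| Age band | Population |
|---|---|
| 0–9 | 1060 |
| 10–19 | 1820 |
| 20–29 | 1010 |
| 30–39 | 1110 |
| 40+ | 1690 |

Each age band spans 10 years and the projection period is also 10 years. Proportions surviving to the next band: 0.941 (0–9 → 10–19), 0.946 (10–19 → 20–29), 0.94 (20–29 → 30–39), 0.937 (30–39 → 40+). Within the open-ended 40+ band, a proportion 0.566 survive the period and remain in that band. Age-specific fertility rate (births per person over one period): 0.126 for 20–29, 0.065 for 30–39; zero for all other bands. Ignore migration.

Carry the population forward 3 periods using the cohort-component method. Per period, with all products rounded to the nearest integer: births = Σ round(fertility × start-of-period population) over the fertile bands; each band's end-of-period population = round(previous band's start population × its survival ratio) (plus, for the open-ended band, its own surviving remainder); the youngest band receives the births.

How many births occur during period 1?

199

— Period 1 —
Births: 1010 × 0.126 = 127  |  1110 × 0.065 = 72 ⇒ total 199
10–19: 1060 × 0.941 = 997
20–29: 1820 × 0.946 = 1722
30–39: 1010 × 0.94 = 949
40+: 1110 × 0.937 + 1690 × 0.566 = 1040 + 957 = 1997
→ [199, 997, 1722, 949, 1997]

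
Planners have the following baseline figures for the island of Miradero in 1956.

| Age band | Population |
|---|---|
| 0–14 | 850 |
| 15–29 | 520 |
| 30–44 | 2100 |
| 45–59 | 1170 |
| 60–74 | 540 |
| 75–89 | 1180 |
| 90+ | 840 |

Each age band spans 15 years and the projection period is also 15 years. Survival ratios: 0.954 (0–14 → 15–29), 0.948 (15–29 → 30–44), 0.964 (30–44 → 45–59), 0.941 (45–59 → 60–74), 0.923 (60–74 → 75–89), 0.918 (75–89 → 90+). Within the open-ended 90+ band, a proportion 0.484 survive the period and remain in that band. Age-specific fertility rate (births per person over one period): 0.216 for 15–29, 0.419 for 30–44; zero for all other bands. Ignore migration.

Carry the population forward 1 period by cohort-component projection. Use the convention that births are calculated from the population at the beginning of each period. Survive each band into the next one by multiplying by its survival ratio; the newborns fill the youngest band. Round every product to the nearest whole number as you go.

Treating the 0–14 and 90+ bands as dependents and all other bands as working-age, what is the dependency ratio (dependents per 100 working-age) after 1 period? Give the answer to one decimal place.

50.4

[period 1]
Births: 520 × 0.216 = 112 ; 2100 × 0.419 = 880 → total 992
15–29: 850 × 0.954 = 811
30–44: 520 × 0.948 = 493
45–59: 2100 × 0.964 = 2024
60–74: 1170 × 0.941 = 1101
75–89: 540 × 0.923 = 498
90+: 1180 × 0.918 + 840 × 0.484 = 1083 + 407 = 1490
Population now: 0–14=992, 15–29=811, 30–44=493, 45–59=2024, 60–74=1101, 75–89=498, 90+=1490
Dependents (band 0–14 + band 90+) = 992 + 1490 = 2482; working-age = 4927; ratio = 2482/4927 × 100 = 50.4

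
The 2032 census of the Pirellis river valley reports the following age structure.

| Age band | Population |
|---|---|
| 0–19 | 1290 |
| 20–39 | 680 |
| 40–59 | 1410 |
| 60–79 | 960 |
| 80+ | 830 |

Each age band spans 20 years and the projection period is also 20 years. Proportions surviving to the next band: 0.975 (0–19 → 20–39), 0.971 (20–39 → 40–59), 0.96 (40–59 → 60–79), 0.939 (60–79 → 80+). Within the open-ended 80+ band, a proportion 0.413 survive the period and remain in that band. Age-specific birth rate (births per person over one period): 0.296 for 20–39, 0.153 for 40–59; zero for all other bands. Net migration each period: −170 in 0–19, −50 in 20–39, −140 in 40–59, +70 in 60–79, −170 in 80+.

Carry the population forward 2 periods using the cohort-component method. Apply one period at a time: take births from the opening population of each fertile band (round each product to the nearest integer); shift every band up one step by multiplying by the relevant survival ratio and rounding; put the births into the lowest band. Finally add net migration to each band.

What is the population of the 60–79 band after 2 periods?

569

Let group 1 be 0–19 through group 5 = 80+.
Period 1:
Births: 680 × 0.296 = 201, 1410 × 0.153 = 216 → total 417
Group 2: 1290 × 0.975 = 1258
Group 3: 680 × 0.971 = 660
Group 4: 1410 × 0.96 = 1354
Group 5: 960 × 0.939 + 830 × 0.413 = 901 + 343 = 1244
Net migration: Group 1 − 170 → 247; Group 2 − 50 → 1208; Group 3 − 140 → 520; Group 4 + 70 → 1424; Group 5 − 170 → 1074
Population now: 0–19=247, 20–39=1208, 40–59=520, 60–79=1424, 80+=1074
Period 2:
Births: 1208 × 0.296 = 358, 520 × 0.153 = 80 → total 438
Group 2: 247 × 0.975 = 241
Group 3: 1208 × 0.971 = 1173
Group 4: 520 × 0.96 = 499
Group 5: 1424 × 0.939 + 1074 × 0.413 = 1337 + 444 = 1781
Net migration: Group 1 − 170 → 268; Group 2 − 50 → 191; Group 3 − 140 → 1033; Group 4 + 70 → 569; Group 5 − 170 → 1611
Population now: 0–19=268, 20–39=191, 40–59=1033, 60–79=569, 80+=1611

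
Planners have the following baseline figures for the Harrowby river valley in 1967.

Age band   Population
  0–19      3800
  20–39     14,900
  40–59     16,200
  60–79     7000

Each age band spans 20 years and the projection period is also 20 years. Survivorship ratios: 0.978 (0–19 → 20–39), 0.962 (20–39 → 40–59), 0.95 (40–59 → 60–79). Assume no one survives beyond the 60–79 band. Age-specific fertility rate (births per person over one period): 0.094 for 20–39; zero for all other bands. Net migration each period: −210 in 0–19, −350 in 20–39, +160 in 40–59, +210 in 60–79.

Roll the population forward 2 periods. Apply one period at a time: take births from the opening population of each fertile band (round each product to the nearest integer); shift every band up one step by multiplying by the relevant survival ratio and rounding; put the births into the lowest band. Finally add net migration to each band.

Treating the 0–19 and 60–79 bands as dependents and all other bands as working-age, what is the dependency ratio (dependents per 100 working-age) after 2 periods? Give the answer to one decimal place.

After projecting period 1:
Births: 14900 * 0.094 = 1401
20–39: 3800 * 0.978 = 3716
40–59: 14900 * 0.962 = 14334
60–79: 16200 * 0.95 = 15390
Net migration: 0–19 − 210 → 1191; 20–39 − 350 → 3366; 40–59 + 160 → 14494; 60–79 + 210 → 15600
Giving 1191 / 3366 / 14494 / 15600.
After projecting period 2:
Births: 3366 * 0.094 = 316
20–39: 1191 * 0.978 = 1165
40–59: 3366 * 0.962 = 3238
60–79: 14494 * 0.95 = 13769
Net migration: 0–19 − 210 → 106; 20–39 − 350 → 815; 40–59 + 160 → 3398; 60–79 + 210 → 13979
Giving 106 / 815 / 3398 / 13979.
Dependents (band 0–19 + band 60–79) = 106 + 13979 = 14085; working-age = 4213; ratio = 14085/4213 × 100 = 334.3

334.3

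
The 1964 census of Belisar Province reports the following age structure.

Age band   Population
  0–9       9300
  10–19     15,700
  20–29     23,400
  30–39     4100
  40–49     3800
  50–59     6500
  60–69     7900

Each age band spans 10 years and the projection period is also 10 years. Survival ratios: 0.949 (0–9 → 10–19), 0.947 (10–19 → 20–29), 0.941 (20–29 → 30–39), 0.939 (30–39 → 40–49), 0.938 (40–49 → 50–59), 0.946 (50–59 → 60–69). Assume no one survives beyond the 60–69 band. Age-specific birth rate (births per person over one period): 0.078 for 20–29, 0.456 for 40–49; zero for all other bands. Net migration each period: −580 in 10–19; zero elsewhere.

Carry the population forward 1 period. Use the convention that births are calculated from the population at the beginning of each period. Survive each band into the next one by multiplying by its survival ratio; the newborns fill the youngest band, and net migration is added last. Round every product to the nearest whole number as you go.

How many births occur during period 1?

Period 1:
Births: 23400 × 0.078 = 1825  |  3800 × 0.456 = 1733 ⇒ total 3558
10–19: 9300 × 0.949 = 8826
20–29: 15700 × 0.947 = 14868
30–39: 23400 × 0.941 = 22019
40–49: 4100 × 0.939 = 3850
50–59: 3800 × 0.938 = 3564
60–69: 6500 × 0.946 = 6149
Net migration: 10–19 − 580 → 8246
→ [3558, 8246, 14868, 22019, 3850, 3564, 6149]

3558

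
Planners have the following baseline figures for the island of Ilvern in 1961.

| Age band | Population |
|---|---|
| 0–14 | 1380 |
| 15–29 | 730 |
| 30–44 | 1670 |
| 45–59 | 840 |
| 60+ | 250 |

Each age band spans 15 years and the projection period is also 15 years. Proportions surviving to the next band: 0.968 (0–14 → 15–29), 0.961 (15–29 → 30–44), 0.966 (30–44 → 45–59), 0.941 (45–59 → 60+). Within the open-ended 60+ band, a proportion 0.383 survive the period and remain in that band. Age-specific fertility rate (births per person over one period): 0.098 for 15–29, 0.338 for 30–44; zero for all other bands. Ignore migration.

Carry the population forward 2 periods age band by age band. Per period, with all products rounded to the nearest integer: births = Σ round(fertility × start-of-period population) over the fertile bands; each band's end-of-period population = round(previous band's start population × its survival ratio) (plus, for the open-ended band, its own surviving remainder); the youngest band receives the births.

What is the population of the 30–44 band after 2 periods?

1284

Numbering the groups 1..5 from youngest to oldest:
— Period 1 —
Births: 730 * 0.098 = 72  |  1670 * 0.338 = 564 → 636
Group 2: 1380 * 0.968 = 1336
Group 3: 730 * 0.961 = 702
Group 4: 1670 * 0.966 = 1613
Group 5: 840 * 0.941 + 250 * 0.383 = 790 + 96 = 886
Giving 636 / 1336 / 702 / 1613 / 886.
— Period 2 —
Births: 1336 * 0.098 = 131  |  702 * 0.338 = 237 → 368
Group 2: 636 * 0.968 = 616
Group 3: 1336 * 0.961 = 1284
Group 4: 702 * 0.966 = 678
Group 5: 1613 * 0.941 + 886 * 0.383 = 1518 + 339 = 1857
Giving 368 / 616 / 1284 / 678 / 1857.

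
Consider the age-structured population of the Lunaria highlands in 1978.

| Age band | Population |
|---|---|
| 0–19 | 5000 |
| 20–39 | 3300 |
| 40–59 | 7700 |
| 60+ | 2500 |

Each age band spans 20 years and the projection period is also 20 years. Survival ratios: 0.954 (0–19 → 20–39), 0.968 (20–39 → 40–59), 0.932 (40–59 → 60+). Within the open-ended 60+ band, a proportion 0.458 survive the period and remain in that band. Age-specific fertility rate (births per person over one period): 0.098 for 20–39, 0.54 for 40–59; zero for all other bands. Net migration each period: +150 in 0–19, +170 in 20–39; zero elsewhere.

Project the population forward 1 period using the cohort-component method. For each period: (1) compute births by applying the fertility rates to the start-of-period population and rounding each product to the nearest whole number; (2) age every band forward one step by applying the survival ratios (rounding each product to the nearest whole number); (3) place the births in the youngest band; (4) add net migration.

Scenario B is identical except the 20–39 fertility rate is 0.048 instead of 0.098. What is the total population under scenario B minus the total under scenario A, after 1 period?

-165

(Groups numbered youngest = 1 to oldest = 4.)
Period 1.
Births: 3300 × 0.098 = 323  |  7700 × 0.54 = 4158 — total 4481
Group 2: 5000 × 0.954 = 4770
Group 3: 3300 × 0.968 = 3194
Group 4: 7700 × 0.932 + 2500 × 0.458 = 7176 + 1145 = 8321
Net migration: Group 1 + 150 → 4631; Group 2 + 170 → 4940
Population now: 0–19=4631, 20–39=4940, 40–59=3194, 60+=8321
Scenario A total after 1 period: 21086
Scenario B projection —
Period 1.
Births: 3300 × 0.048 = 158  |  7700 × 0.54 = 4158 — total 4316
Group 2: 5000 × 0.954 = 4770
Group 3: 3300 × 0.968 = 3194
Group 4: 7700 × 0.932 + 2500 × 0.458 = 7176 + 1145 = 8321
Net migration: Group 1 + 150 → 4466; Group 2 + 170 → 4940
Population now: 0–19=4466, 20–39=4940, 40–59=3194, 60+=8321
Scenario B total after 1 period: 20921
Difference B − A = 20921 − 21086 = -165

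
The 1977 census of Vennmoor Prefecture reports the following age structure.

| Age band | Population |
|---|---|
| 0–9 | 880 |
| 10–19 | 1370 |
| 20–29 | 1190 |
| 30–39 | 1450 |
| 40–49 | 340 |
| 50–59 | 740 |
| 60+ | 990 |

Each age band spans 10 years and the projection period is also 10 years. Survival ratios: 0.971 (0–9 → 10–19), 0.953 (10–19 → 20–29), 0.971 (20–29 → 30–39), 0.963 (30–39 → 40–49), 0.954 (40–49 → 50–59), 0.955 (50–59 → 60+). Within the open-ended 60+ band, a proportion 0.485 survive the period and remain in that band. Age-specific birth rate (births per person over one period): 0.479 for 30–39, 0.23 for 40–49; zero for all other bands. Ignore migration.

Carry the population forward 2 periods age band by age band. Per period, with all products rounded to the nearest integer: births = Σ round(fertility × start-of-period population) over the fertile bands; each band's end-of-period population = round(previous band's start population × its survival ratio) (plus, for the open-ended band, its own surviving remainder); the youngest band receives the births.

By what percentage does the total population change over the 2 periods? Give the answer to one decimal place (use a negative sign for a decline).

(Groups numbered youngest = 1 to oldest = 7.)
— Period 1 —
Births: 1450 × 0.479 = 695, 340 × 0.23 = 78 → 773
Group 2: 880 × 0.971 = 854
Group 3: 1370 × 0.953 = 1306
Group 4: 1190 × 0.971 = 1155
Group 5: 1450 × 0.963 = 1396
Group 6: 340 × 0.954 = 324
Group 7: 740 × 0.955 + 990 × 0.485 = 707 + 480 = 1187
→ [773, 854, 1306, 1155, 1396, 324, 1187]
— Period 2 —
Births: 1155 × 0.479 = 553, 1396 × 0.23 = 321 → 874
Group 2: 773 × 0.971 = 751
Group 3: 854 × 0.953 = 814
Group 4: 1306 × 0.971 = 1268
Group 5: 1155 × 0.963 = 1112
Group 6: 1396 × 0.954 = 1332
Group 7: 324 × 0.955 + 1187 × 0.485 = 309 + 576 = 885
→ [874, 751, 814, 1268, 1112, 1332, 885]
Total: 6960 → 7036; change = 76; percentage change = 1.1%

1.1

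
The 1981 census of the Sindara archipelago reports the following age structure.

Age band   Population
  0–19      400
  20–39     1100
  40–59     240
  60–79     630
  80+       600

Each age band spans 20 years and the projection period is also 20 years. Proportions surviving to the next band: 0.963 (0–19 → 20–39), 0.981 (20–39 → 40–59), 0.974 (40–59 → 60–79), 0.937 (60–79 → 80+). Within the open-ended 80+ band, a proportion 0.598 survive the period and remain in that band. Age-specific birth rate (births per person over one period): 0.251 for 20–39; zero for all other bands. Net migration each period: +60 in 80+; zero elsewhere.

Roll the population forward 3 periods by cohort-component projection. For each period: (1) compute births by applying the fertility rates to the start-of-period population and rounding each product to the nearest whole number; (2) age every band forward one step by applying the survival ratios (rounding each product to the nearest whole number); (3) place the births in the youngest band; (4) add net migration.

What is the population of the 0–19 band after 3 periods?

[period 1]
Births: 1100 × 0.251 = 276
20–39: 400 × 0.963 = 385
40–59: 1100 × 0.981 = 1079
60–79: 240 × 0.974 = 234
80+: 630 × 0.937 + 600 × 0.598 = 590 + 359 = 949
Net migration: 80+ + 60 → 1009
Giving 276 / 385 / 1079 / 234 / 1009.
[period 2]
Births: 385 × 0.251 = 97
20–39: 276 × 0.963 = 266
40–59: 385 × 0.981 = 378
60–79: 1079 × 0.974 = 1051
80+: 234 × 0.937 + 1009 × 0.598 = 219 + 603 = 822
Net migration: 80+ + 60 → 882
Giving 97 / 266 / 378 / 1051 / 882.
[period 3]
Births: 266 × 0.251 = 67
20–39: 97 × 0.963 = 93
40–59: 266 × 0.981 = 261
60–79: 378 × 0.974 = 368
80+: 1051 × 0.937 + 882 × 0.598 = 985 + 527 = 1512
Net migration: 80+ + 60 → 1572
Giving 67 / 93 / 261 / 368 / 1572.

67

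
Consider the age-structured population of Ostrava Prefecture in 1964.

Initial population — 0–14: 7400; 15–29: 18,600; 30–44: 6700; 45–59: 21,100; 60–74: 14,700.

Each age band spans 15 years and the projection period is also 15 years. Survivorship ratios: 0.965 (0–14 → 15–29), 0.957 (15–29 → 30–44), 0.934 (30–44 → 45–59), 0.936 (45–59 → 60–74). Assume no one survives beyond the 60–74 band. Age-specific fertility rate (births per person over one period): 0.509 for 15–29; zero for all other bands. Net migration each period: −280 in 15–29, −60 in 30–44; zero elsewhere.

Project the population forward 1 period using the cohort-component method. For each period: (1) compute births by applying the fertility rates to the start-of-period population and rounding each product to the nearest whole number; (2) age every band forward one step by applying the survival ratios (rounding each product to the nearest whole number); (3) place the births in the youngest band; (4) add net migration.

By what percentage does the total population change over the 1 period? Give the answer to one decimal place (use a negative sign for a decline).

After projecting period 1:
Births: 18600 * 0.509 = 9467
15–29: 7400 * 0.965 = 7141
30–44: 18600 * 0.957 = 17800
45–59: 6700 * 0.934 = 6258
60–74: 21100 * 0.936 = 19750
Net migration: 15–29 − 280 → 6861; 30–44 − 60 → 17740
End of period: [9467, 6861, 17740, 6258, 19750]
Total: 68500 → 60076; change = -8424; percentage change = -12.3%

-12.3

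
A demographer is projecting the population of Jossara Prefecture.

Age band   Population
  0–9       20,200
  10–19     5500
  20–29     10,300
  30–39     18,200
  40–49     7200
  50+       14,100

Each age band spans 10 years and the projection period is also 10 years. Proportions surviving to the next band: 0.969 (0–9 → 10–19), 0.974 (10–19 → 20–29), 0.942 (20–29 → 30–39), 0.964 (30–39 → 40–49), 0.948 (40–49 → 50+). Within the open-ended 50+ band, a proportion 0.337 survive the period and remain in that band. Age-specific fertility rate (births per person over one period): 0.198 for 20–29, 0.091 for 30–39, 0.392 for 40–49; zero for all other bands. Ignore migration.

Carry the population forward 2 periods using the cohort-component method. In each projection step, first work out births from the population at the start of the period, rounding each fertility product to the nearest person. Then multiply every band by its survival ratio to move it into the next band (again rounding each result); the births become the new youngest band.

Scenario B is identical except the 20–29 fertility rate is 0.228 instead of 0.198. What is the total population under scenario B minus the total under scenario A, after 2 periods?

Let group 1 be 0–9 through group 6 = 50+.
Period 1.
Births: 10300 × 0.198 = 2039  |  18200 × 0.091 = 1656  |  7200 × 0.392 = 2822 ⇒ total 6517
Group 2: 20200 × 0.969 = 19574
Group 3: 5500 × 0.974 = 5357
Group 4: 10300 × 0.942 = 9703
Group 5: 18200 × 0.964 = 17545
Group 6: 7200 × 0.948 + 14100 × 0.337 = 6826 + 4752 = 11578
Giving 6517 / 19574 / 5357 / 9703 / 17545 / 11578.
Period 2.
Births: 5357 × 0.198 = 1061  |  9703 × 0.091 = 883  |  17545 × 0.392 = 6878 ⇒ total 8822
Group 2: 6517 × 0.969 = 6315
Group 3: 19574 × 0.974 = 19065
Group 4: 5357 × 0.942 = 5046
Group 5: 9703 × 0.964 = 9354
Group 6: 17545 × 0.948 + 11578 × 0.337 = 16633 + 3902 = 20535
Giving 8822 / 6315 / 19065 / 5046 / 9354 / 20535.
Scenario A total after 2 periods: 69137
Scenario B projection —
Period 1.
Births: 10300 × 0.228 = 2348  |  18200 × 0.091 = 1656  |  7200 × 0.392 = 2822 ⇒ total 6826
Group 2: 20200 × 0.969 = 19574
Group 3: 5500 × 0.974 = 5357
Group 4: 10300 × 0.942 = 9703
Group 5: 18200 × 0.964 = 17545
Group 6: 7200 × 0.948 + 14100 × 0.337 = 6826 + 4752 = 11578
Giving 6826 / 19574 / 5357 / 9703 / 17545 / 11578.
Period 2.
Births: 5357 × 0.228 = 1221  |  9703 × 0.091 = 883  |  17545 × 0.392 = 6878 ⇒ total 8982
Group 2: 6826 × 0.969 = 6614
Group 3: 19574 × 0.974 = 19065
Group 4: 5357 × 0.942 = 5046
Group 5: 9703 × 0.964 = 9354
Group 6: 17545 × 0.948 + 11578 × 0.337 = 16633 + 3902 = 20535
Giving 8982 / 6614 / 19065 / 5046 / 9354 / 20535.
Scenario B total after 2 periods: 69596
Difference B − A = 69596 − 69137 = 459

459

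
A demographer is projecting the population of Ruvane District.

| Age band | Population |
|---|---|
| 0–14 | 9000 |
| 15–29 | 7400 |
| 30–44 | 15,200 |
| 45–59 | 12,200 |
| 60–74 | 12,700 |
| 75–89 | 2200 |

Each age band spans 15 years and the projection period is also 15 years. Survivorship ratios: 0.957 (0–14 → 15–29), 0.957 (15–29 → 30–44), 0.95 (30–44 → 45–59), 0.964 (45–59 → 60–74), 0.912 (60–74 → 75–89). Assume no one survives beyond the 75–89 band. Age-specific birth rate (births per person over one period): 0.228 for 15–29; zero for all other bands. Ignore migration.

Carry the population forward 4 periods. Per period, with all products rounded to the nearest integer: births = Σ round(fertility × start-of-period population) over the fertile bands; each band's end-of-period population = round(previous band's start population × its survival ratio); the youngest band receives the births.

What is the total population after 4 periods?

After projecting period 1:
Births: 7400 × 0.228 = 1687
15–29: 9000 × 0.957 = 8613
30–44: 7400 × 0.957 = 7082
45–59: 15200 × 0.95 = 14440
60–74: 12200 × 0.964 = 11761
75–89: 12700 × 0.912 = 11582
Population now: 0–14=1687, 15–29=8613, 30–44=7082, 45–59=14440, 60–74=11761, 75–89=11582
After projecting period 2:
Births: 8613 × 0.228 = 1964
15–29: 1687 × 0.957 = 1614
30–44: 8613 × 0.957 = 8243
45–59: 7082 × 0.95 = 6728
60–74: 14440 × 0.964 = 13920
75–89: 11761 × 0.912 = 10726
Population now: 0–14=1964, 15–29=1614, 30–44=8243, 45–59=6728, 60–74=13920, 75–89=10726
After projecting period 3:
Births: 1614 × 0.228 = 368
15–29: 1964 × 0.957 = 1880
30–44: 1614 × 0.957 = 1545
45–59: 8243 × 0.95 = 7831
60–74: 6728 × 0.964 = 6486
75–89: 13920 × 0.912 = 12695
Population now: 0–14=368, 15–29=1880, 30–44=1545, 45–59=7831, 60–74=6486, 75–89=12695
After projecting period 4:
Births: 1880 × 0.228 = 429
15–29: 368 × 0.957 = 352
30–44: 1880 × 0.957 = 1799
45–59: 1545 × 0.95 = 1468
60–74: 7831 × 0.964 = 7549
75–89: 6486 × 0.912 = 5915
Population now: 0–14=429, 15–29=352, 30–44=1799, 45–59=1468, 60–74=7549, 75–89=5915
Total after period 4: 429 + 352 + 1799 + 1468 + 7549 + 5915 = 17512

17512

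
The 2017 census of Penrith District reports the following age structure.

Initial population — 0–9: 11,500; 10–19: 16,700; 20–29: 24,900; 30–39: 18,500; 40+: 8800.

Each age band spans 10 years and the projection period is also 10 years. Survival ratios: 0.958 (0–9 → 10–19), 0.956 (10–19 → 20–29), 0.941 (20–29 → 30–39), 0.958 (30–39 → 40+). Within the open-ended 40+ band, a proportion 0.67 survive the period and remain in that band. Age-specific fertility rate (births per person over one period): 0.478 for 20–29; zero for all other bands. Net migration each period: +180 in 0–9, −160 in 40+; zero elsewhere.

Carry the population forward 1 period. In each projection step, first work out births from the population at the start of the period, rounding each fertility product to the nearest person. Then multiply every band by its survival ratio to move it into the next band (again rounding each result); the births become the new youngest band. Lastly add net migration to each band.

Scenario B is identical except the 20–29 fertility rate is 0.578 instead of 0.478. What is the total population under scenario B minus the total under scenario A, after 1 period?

— Period 1 —
Births: 24900 × 0.478 = 11902
10–19: 11500 × 0.958 = 11017
20–29: 16700 × 0.956 = 15965
30–39: 24900 × 0.941 = 23431
40+: 18500 × 0.958 + 8800 × 0.67 = 17723 + 5896 = 23619
Net migration: 0–9 + 180 → 12082; 40+ − 160 → 23459
→ [12082, 11017, 15965, 23431, 23459]
Scenario A total after 1 period: 85954
Scenario B projection —
— Period 1 —
Births: 24900 × 0.578 = 14392
10–19: 11500 × 0.958 = 11017
20–29: 16700 × 0.956 = 15965
30–39: 24900 × 0.941 = 23431
40+: 18500 × 0.958 + 8800 × 0.67 = 17723 + 5896 = 23619
Net migration: 0–9 + 180 → 14572; 40+ − 160 → 23459
→ [14572, 11017, 15965, 23431, 23459]
Scenario B total after 1 period: 88444
Difference B − A = 88444 − 85954 = 2490

2490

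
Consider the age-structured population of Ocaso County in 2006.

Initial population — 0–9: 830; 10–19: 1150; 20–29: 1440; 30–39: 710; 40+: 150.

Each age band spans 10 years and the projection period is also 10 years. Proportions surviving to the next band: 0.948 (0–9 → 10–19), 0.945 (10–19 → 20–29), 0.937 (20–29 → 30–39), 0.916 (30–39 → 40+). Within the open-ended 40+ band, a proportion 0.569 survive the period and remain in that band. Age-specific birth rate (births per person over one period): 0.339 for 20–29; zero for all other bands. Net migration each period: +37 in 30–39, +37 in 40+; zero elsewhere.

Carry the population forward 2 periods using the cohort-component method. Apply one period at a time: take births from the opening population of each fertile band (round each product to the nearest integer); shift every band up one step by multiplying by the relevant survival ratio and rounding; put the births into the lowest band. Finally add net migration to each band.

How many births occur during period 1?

488

Let group 1 be 0–9 through group 5 = 40+.
After projecting period 1:
Births: 1440 * 0.339 = 488
Group 2: 830 * 0.948 = 787
Group 3: 1150 * 0.945 = 1087
Group 4: 1440 * 0.937 = 1349
Group 5: 710 * 0.916 + 150 * 0.569 = 650 + 85 = 735
Net migration: Group 4 + 37 → 1386; Group 5 + 37 → 772
Giving 488 / 787 / 1087 / 1386 / 772.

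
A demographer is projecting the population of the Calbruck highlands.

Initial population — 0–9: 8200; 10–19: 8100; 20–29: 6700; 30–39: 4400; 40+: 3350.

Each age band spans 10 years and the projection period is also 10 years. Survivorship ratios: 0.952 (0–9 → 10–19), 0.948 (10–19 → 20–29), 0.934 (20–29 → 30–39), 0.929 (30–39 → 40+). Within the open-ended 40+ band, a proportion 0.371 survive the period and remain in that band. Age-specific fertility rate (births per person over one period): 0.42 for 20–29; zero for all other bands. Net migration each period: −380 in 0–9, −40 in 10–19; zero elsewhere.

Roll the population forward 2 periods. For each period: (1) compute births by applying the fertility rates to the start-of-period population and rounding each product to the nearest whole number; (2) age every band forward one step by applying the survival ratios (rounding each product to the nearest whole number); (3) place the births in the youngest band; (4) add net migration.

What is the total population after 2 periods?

Period 1.
Births: 6700 × 0.42 = 2814
10–19: 8200 × 0.952 = 7806
20–29: 8100 × 0.948 = 7679
30–39: 6700 × 0.934 = 6258
40+: 4400 × 0.929 + 3350 × 0.371 = 4088 + 1243 = 5331
Net migration: 0–9 − 380 → 2434; 10–19 − 40 → 7766
→ [2434, 7766, 7679, 6258, 5331]
Period 2.
Births: 7679 × 0.42 = 3225
10–19: 2434 × 0.952 = 2317
20–29: 7766 × 0.948 = 7362
30–39: 7679 × 0.934 = 7172
40+: 6258 × 0.929 + 5331 × 0.371 = 5814 + 1978 = 7792
Net migration: 0–9 − 380 → 2845; 10–19 − 40 → 2277
→ [2845, 2277, 7362, 7172, 7792]
Total after period 2: 2845 + 2277 + 7362 + 7172 + 7792 = 27448

27448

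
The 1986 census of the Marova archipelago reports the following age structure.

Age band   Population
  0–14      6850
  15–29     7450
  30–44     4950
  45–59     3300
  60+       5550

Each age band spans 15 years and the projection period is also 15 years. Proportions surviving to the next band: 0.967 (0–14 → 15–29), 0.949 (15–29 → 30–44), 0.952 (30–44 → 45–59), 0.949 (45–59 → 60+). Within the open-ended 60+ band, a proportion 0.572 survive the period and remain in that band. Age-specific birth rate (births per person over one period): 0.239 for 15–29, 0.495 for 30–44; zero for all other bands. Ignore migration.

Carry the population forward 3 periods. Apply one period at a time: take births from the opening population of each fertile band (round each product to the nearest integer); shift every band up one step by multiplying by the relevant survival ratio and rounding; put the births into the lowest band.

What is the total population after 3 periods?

— Period 1 —
Births: 7450 × 0.239 = 1781, 4950 × 0.495 = 2450 ⇒ total 4231
15–29: 6850 × 0.967 = 6624
30–44: 7450 × 0.949 = 7070
45–59: 4950 × 0.952 = 4712
60+: 3300 × 0.949 + 5550 × 0.572 = 3132 + 3175 = 6307
Giving 4231 / 6624 / 7070 / 4712 / 6307.
— Period 2 —
Births: 6624 × 0.239 = 1583, 7070 × 0.495 = 3500 ⇒ total 5083
15–29: 4231 × 0.967 = 4091
30–44: 6624 × 0.949 = 6286
45–59: 7070 × 0.952 = 6731
60+: 4712 × 0.949 + 6307 × 0.572 = 4472 + 3608 = 8080
Giving 5083 / 4091 / 6286 / 6731 / 8080.
— Period 3 —
Births: 4091 × 0.239 = 978, 6286 × 0.495 = 3112 ⇒ total 4090
15–29: 5083 × 0.967 = 4915
30–44: 4091 × 0.949 = 3882
45–59: 6286 × 0.952 = 5984
60+: 6731 × 0.949 + 8080 × 0.572 = 6388 + 4622 = 11010
Giving 4090 / 4915 / 3882 / 5984 / 11010.
Total after period 3: 4090 + 4915 + 3882 + 5984 + 11010 = 29881

29881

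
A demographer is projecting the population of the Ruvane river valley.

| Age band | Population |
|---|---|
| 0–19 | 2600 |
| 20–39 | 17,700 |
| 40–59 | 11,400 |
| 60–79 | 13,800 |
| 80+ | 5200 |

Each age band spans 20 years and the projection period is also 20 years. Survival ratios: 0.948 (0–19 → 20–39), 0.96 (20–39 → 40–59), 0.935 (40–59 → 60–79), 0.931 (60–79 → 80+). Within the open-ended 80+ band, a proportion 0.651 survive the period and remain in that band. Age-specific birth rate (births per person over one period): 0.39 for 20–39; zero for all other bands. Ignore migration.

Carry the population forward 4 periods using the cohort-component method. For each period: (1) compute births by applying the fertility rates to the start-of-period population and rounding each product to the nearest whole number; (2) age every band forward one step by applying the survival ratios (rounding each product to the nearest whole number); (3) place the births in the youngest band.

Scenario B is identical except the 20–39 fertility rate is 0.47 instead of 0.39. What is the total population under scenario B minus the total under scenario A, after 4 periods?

(Groups numbered youngest = 1 to oldest = 5.)
After projecting period 1:
Births: 17700 × 0.39 = 6903
Group 2: 2600 × 0.948 = 2465
Group 3: 17700 × 0.96 = 16992
Group 4: 11400 × 0.935 = 10659
Group 5: 13800 × 0.931 + 5200 × 0.651 = 12848 + 3385 = 16233
End of period: [6903, 2465, 16992, 10659, 16233]
After projecting period 2:
Births: 2465 × 0.39 = 961
Group 2: 6903 × 0.948 = 6544
Group 3: 2465 × 0.96 = 2366
Group 4: 16992 × 0.935 = 15888
Group 5: 10659 × 0.931 + 16233 × 0.651 = 9924 + 10568 = 20492
End of period: [961, 6544, 2366, 15888, 20492]
After projecting period 3:
Births: 6544 × 0.39 = 2552
Group 2: 961 × 0.948 = 911
Group 3: 6544 × 0.96 = 6282
Group 4: 2366 × 0.935 = 2212
Group 5: 15888 × 0.931 + 20492 × 0.651 = 14792 + 13340 = 28132
End of period: [2552, 911, 6282, 2212, 28132]
After projecting period 4:
Births: 911 × 0.39 = 355
Group 2: 2552 × 0.948 = 2419
Group 3: 911 × 0.96 = 875
Group 4: 6282 × 0.935 = 5874
Group 5: 2212 × 0.931 + 28132 × 0.651 = 2059 + 18314 = 20373
End of period: [355, 2419, 875, 5874, 20373]
Scenario A total after 4 periods: 29896
Scenario B projection —
After projecting period 1:
Births: 17700 × 0.47 = 8319
Group 2: 2600 × 0.948 = 2465
Group 3: 17700 × 0.96 = 16992
Group 4: 11400 × 0.935 = 10659
Group 5: 13800 × 0.931 + 5200 × 0.651 = 12848 + 3385 = 16233
End of period: [8319, 2465, 16992, 10659, 16233]
After projecting period 2:
Births: 2465 × 0.47 = 1159
Group 2: 8319 × 0.948 = 7886
Group 3: 2465 × 0.96 = 2366
Group 4: 16992 × 0.935 = 15888
Group 5: 10659 × 0.931 + 16233 × 0.651 = 9924 + 10568 = 20492
End of period: [1159, 7886, 2366, 15888, 20492]
After projecting period 3:
Births: 7886 × 0.47 = 3706
Group 2: 1159 × 0.948 = 1099
Group 3: 7886 × 0.96 = 7571
Group 4: 2366 × 0.935 = 2212
Group 5: 15888 × 0.931 + 20492 × 0.651 = 14792 + 13340 = 28132
End of period: [3706, 1099, 7571, 2212, 28132]
After projecting period 4:
Births: 1099 × 0.47 = 517
Group 2: 3706 × 0.948 = 3513
Group 3: 1099 × 0.96 = 1055
Group 4: 7571 × 0.935 = 7079
Group 5: 2212 × 0.931 + 28132 × 0.651 = 2059 + 18314 = 20373
End of period: [517, 3513, 1055, 7079, 20373]
Scenario B total after 4 periods: 32537
Difference B − A = 32537 − 29896 = 2641

2641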